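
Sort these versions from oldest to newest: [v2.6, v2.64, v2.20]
[v2.6, v2.20, v2.64]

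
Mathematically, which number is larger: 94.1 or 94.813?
94.813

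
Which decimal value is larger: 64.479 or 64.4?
64.479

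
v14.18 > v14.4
True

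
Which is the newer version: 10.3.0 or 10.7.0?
10.7.0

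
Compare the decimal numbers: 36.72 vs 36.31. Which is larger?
36.72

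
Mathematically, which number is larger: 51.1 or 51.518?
51.518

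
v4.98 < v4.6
False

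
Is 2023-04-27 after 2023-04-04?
Yes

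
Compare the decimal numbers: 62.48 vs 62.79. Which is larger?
62.79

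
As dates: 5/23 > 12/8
False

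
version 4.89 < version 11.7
True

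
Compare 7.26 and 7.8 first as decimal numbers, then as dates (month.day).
As decimals: 7.26 < 7.8. As dates: 7/26 is later than 7/8 (day 26 > day 8).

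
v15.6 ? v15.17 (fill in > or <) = <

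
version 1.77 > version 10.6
False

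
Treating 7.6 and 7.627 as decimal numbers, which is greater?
7.627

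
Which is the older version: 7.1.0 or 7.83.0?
7.1.0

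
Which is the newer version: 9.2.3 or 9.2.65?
9.2.65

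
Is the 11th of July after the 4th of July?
Yes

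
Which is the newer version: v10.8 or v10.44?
v10.44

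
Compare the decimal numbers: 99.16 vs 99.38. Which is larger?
99.38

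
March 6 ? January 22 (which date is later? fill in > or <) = >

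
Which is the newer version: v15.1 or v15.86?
v15.86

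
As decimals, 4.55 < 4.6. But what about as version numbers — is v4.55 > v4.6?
True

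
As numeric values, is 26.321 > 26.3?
True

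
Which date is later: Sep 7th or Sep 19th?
Sep 19th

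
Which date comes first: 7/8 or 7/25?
7/8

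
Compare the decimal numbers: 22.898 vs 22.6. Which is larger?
22.898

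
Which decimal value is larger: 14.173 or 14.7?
14.7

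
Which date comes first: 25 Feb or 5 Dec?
25 Feb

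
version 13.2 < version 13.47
True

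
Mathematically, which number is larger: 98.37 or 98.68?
98.68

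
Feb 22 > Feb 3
True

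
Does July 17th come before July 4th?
No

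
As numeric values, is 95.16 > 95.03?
True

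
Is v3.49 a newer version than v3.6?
Yes. Version numbers are compared segment by segment as integers, not as decimals: minor version 49 > 6, so v3.49 > v3.6 (even though the decimal 3.49 < 3.6).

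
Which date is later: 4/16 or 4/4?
4/16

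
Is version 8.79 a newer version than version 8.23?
Yes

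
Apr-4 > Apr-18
False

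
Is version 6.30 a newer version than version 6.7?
Yes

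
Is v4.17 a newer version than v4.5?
Yes. Version numbers are compared segment by segment as integers, not as decimals: minor version 17 > 5, so v4.17 > v4.5 (even though the decimal 4.17 < 4.5).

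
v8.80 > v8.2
True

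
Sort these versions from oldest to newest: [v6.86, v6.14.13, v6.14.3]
[v6.14.3, v6.14.13, v6.86]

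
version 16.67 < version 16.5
False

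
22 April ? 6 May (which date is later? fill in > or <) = <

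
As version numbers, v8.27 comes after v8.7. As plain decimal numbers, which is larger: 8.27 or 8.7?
8.7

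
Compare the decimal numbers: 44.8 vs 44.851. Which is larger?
44.851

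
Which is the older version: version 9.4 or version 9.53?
version 9.4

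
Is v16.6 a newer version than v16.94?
No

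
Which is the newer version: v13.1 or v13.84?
v13.84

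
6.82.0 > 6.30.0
True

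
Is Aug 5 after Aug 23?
No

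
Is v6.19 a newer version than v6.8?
Yes. Version numbers are compared segment by segment as integers, not as decimals: minor version 19 > 8, so v6.19 > v6.8 (even though the decimal 6.19 < 6.8).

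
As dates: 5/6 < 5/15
True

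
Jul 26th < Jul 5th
False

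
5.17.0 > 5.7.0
True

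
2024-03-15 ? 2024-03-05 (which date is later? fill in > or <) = >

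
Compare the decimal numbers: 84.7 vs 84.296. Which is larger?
84.7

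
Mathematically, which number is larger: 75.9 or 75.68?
75.9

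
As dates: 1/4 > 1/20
False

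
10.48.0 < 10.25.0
False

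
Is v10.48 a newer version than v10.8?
Yes. Version numbers are compared segment by segment as integers, not as decimals: minor version 48 > 8, so v10.48 > v10.8 (even though the decimal 10.48 < 10.8).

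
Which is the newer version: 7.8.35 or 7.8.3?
7.8.35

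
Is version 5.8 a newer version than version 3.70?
Yes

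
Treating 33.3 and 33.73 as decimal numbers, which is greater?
33.73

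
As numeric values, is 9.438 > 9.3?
True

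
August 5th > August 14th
False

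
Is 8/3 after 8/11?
No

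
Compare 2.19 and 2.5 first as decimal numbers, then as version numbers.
As decimals: 2.19 < 2.5. As versions: v2.19 > v2.5 (minor version 19 > 5).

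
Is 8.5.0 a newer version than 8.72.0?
No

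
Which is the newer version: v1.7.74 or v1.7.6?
v1.7.74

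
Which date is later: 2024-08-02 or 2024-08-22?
2024-08-22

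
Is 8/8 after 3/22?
Yes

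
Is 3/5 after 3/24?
No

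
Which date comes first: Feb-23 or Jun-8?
Feb-23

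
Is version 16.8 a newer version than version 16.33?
No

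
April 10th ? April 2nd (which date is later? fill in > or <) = >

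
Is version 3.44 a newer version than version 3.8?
Yes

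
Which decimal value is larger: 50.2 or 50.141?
50.2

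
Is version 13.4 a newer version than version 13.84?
No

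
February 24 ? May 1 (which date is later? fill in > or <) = <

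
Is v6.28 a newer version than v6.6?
Yes. Version numbers are compared segment by segment as integers, not as decimals: minor version 28 > 6, so v6.28 > v6.6 (even though the decimal 6.28 < 6.6).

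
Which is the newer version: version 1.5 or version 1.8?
version 1.8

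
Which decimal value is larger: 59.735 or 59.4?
59.735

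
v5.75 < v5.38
False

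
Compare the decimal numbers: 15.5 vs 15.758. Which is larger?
15.758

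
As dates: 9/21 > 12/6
False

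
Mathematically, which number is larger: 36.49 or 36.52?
36.52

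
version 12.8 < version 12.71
True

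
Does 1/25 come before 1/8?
No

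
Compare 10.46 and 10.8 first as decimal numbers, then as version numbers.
As decimals: 10.46 < 10.8. As versions: v10.46 > v10.8 (minor version 46 > 8).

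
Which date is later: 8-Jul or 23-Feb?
8-Jul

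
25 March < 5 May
True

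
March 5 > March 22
False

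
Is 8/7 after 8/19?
No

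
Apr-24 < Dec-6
True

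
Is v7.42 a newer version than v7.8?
Yes. Version numbers are compared segment by segment as integers, not as decimals: minor version 42 > 8, so v7.42 > v7.8 (even though the decimal 7.42 < 7.8).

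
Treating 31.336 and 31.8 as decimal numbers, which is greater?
31.8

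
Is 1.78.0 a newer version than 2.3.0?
No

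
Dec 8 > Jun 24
True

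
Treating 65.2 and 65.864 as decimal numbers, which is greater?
65.864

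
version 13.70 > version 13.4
True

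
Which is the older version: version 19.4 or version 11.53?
version 11.53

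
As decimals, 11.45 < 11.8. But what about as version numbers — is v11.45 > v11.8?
True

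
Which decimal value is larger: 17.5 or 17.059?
17.5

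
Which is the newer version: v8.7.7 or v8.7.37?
v8.7.37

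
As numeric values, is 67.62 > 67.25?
True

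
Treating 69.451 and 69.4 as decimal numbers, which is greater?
69.451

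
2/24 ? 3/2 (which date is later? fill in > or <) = <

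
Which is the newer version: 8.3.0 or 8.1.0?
8.3.0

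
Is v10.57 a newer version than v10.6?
Yes. Version numbers are compared segment by segment as integers, not as decimals: minor version 57 > 6, so v10.57 > v10.6 (even though the decimal 10.57 < 10.6).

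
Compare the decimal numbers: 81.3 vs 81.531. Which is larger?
81.531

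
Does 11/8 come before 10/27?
No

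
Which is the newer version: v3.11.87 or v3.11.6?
v3.11.87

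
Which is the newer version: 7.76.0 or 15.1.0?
15.1.0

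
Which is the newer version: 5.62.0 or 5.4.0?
5.62.0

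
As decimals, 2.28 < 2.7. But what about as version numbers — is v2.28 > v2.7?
True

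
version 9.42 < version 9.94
True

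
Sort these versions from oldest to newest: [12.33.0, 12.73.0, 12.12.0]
[12.12.0, 12.33.0, 12.73.0]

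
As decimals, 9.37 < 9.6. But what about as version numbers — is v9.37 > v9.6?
True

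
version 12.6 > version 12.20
False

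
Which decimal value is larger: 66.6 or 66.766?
66.766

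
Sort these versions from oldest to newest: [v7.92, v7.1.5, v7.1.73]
[v7.1.5, v7.1.73, v7.92]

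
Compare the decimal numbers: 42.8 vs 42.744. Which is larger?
42.8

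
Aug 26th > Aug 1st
True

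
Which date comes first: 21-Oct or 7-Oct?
7-Oct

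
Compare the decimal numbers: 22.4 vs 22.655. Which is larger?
22.655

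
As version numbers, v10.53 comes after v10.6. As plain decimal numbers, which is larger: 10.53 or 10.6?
10.6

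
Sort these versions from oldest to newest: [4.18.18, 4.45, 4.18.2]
[4.18.2, 4.18.18, 4.45]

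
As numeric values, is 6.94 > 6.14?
True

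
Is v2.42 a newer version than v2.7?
Yes. Version numbers are compared segment by segment as integers, not as decimals: minor version 42 > 7, so v2.42 > v2.7 (even though the decimal 2.42 < 2.7).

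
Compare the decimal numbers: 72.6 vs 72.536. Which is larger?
72.6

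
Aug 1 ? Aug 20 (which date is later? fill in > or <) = <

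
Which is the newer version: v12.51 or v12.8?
v12.51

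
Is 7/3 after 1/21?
Yes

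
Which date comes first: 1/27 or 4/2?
1/27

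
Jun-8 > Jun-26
False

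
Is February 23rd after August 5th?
No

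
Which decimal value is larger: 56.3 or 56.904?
56.904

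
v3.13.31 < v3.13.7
False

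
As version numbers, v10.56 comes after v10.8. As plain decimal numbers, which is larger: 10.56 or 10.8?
10.8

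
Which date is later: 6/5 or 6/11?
6/11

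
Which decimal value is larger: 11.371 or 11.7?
11.7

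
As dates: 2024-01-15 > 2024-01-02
True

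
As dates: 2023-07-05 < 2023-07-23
True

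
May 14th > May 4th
True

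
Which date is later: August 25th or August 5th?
August 25th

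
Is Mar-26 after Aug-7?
No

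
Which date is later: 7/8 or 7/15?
7/15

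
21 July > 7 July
True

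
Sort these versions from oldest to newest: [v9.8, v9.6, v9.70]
[v9.6, v9.8, v9.70]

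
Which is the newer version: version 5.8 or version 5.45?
version 5.45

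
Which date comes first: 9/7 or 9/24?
9/7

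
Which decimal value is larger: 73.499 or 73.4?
73.499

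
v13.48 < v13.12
False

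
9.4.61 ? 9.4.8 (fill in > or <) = >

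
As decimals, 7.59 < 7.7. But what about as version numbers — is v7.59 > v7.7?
True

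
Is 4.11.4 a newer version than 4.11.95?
No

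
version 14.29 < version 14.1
False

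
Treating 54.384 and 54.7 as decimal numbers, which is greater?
54.7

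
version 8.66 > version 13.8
False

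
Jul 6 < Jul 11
True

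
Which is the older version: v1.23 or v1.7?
v1.7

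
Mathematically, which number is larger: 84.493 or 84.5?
84.5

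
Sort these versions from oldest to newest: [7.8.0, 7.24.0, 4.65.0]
[4.65.0, 7.8.0, 7.24.0]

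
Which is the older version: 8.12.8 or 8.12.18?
8.12.8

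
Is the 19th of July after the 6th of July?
Yes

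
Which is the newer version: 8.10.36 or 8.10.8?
8.10.36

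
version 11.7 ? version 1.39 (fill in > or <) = >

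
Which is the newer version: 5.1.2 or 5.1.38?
5.1.38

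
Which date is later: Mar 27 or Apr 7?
Apr 7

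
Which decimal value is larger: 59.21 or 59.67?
59.67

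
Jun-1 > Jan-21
True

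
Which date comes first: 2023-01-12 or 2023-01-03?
2023-01-03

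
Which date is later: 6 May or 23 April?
6 May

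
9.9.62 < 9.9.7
False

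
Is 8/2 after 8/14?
No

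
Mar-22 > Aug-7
False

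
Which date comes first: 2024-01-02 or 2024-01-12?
2024-01-02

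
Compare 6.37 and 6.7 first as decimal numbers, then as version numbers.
As decimals: 6.37 < 6.7. As versions: v6.37 > v6.7 (minor version 37 > 7).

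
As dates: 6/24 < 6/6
False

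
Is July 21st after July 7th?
Yes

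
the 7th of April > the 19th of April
False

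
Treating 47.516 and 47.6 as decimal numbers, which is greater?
47.6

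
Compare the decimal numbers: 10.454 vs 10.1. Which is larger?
10.454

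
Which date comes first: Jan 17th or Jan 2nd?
Jan 2nd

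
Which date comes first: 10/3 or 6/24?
6/24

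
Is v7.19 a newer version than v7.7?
Yes. Version numbers are compared segment by segment as integers, not as decimals: minor version 19 > 7, so v7.19 > v7.7 (even though the decimal 7.19 < 7.7).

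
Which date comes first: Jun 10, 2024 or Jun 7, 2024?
Jun 7, 2024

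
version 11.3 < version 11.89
True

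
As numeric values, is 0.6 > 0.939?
False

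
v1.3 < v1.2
False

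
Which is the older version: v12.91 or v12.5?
v12.5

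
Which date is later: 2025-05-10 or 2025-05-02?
2025-05-10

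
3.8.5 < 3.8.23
True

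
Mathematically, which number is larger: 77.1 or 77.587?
77.587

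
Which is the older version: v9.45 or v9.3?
v9.3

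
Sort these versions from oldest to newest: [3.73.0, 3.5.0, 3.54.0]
[3.5.0, 3.54.0, 3.73.0]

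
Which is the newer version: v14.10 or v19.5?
v19.5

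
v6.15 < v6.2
False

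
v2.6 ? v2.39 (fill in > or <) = <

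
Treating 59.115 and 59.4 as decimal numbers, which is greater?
59.4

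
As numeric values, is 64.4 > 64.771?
False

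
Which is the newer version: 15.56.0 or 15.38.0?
15.56.0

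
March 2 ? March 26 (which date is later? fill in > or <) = <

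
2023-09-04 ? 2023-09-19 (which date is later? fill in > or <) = <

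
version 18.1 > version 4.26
True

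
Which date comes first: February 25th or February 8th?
February 8th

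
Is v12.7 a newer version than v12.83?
No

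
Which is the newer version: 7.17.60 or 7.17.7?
7.17.60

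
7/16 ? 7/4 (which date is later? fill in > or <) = >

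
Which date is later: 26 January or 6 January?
26 January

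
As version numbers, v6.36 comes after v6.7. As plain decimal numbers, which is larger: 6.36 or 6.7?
6.7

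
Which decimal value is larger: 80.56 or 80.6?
80.6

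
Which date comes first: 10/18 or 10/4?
10/4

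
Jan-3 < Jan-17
True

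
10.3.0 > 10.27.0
False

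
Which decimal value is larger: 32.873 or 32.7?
32.873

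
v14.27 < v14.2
False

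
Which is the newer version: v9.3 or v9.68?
v9.68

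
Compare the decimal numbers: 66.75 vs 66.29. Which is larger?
66.75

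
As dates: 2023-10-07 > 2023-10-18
False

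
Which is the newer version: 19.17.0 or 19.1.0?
19.17.0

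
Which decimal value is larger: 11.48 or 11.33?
11.48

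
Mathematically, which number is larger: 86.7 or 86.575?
86.7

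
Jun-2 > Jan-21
True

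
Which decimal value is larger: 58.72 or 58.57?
58.72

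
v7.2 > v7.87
False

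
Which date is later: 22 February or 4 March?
4 March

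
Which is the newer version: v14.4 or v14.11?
v14.11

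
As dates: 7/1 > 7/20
False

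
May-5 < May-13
True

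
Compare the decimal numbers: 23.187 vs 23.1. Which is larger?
23.187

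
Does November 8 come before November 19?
Yes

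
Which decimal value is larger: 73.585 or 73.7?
73.7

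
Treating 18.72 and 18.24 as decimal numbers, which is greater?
18.72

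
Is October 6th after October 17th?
No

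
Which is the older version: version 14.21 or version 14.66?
version 14.21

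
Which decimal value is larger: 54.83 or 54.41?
54.83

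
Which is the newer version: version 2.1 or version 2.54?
version 2.54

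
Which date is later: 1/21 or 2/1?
2/1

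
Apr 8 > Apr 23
False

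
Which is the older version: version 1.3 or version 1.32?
version 1.3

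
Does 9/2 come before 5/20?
No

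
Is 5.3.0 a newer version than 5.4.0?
No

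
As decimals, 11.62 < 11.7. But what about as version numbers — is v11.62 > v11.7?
True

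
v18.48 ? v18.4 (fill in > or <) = >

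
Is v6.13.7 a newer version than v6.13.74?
No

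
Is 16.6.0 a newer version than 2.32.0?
Yes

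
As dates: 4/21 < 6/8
True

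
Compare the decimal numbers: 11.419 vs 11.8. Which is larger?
11.8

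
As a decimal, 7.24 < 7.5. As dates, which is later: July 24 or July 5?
July 24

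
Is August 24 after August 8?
Yes. Day 24 comes after day 8 in August — this is a date comparison, not a decimal one (the decimal 8.24 would be smaller than 8.8).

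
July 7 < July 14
True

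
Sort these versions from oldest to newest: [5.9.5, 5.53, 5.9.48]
[5.9.5, 5.9.48, 5.53]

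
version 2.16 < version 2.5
False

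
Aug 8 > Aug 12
False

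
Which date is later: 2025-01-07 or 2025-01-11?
2025-01-11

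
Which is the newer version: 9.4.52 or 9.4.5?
9.4.52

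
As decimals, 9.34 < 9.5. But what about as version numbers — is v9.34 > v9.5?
True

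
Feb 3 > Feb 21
False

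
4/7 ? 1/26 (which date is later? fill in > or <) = >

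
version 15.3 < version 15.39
True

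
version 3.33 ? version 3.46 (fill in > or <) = <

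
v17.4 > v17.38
False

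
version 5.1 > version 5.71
False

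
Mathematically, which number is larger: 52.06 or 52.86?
52.86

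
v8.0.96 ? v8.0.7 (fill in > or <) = >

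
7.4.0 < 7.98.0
True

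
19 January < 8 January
False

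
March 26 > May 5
False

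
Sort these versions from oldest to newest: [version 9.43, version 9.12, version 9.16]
[version 9.12, version 9.16, version 9.43]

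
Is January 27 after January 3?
Yes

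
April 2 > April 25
False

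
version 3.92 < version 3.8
False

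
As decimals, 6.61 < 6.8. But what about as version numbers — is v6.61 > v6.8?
True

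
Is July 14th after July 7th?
Yes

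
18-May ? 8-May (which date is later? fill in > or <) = >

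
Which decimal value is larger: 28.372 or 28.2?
28.372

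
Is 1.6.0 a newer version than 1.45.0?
No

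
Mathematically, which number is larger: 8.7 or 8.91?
8.91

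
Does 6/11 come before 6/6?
No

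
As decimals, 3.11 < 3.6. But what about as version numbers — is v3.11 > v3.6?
True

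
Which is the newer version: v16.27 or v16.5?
v16.27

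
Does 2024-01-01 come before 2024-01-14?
Yes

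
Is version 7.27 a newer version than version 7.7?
Yes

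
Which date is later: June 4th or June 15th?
June 15th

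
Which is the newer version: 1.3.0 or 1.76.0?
1.76.0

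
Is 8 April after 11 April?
No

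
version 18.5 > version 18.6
False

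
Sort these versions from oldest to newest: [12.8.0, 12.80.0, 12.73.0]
[12.8.0, 12.73.0, 12.80.0]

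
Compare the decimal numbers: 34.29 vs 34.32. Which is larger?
34.32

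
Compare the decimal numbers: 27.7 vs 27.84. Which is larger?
27.84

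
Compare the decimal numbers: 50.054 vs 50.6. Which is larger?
50.6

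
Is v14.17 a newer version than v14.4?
Yes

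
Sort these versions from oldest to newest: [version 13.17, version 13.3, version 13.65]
[version 13.3, version 13.17, version 13.65]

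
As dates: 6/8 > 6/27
False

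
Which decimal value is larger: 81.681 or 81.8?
81.8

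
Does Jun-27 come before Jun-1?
No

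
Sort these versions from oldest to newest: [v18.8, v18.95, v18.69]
[v18.8, v18.69, v18.95]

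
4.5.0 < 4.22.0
True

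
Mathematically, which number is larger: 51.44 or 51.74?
51.74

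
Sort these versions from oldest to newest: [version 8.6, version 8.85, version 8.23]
[version 8.6, version 8.23, version 8.85]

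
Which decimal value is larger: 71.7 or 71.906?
71.906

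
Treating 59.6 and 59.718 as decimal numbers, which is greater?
59.718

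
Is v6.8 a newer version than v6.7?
Yes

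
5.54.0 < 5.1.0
False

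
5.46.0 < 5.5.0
False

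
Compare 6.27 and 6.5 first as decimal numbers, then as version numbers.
As decimals: 6.27 < 6.5. As versions: v6.27 > v6.5 (minor version 27 > 5).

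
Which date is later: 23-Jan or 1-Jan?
23-Jan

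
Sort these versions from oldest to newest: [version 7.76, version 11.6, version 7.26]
[version 7.26, version 7.76, version 11.6]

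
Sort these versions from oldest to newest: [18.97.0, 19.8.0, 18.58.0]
[18.58.0, 18.97.0, 19.8.0]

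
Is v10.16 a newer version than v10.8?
Yes. Version numbers are compared segment by segment as integers, not as decimals: minor version 16 > 8, so v10.16 > v10.8 (even though the decimal 10.16 < 10.8).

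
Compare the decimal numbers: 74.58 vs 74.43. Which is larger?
74.58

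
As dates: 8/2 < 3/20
False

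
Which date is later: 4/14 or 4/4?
4/14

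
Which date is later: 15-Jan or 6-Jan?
15-Jan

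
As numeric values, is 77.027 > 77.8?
False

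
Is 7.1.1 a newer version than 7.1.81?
No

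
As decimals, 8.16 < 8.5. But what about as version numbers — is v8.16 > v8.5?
True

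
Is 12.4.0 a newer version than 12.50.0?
No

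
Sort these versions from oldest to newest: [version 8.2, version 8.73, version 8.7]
[version 8.2, version 8.7, version 8.73]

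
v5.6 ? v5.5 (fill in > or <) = >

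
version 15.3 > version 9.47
True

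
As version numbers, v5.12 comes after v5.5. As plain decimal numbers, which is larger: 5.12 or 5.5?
5.5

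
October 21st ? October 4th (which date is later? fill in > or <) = >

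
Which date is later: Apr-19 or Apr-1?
Apr-19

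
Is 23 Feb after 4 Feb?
Yes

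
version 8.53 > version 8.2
True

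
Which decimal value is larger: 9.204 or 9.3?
9.3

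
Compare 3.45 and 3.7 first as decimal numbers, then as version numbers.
As decimals: 3.45 < 3.7. As versions: v3.45 > v3.7 (minor version 45 > 7).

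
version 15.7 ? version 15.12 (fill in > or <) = <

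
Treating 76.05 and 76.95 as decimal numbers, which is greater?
76.95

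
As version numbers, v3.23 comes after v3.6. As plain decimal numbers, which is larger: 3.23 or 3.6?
3.6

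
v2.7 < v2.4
False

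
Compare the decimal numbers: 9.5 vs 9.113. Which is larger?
9.5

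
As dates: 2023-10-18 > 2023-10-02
True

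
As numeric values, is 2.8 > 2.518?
True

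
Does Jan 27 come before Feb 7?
Yes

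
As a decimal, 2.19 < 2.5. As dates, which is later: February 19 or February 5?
February 19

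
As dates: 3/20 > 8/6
False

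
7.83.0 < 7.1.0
False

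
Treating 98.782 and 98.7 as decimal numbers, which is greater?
98.782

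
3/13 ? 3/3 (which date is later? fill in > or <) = >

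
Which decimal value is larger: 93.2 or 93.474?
93.474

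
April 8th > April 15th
False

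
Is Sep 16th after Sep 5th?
Yes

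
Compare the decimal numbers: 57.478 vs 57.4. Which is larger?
57.478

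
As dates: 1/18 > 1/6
True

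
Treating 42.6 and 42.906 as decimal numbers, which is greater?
42.906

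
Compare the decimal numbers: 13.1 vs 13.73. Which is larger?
13.73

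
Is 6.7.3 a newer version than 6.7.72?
No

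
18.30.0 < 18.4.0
False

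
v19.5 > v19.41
False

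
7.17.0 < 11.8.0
True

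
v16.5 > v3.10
True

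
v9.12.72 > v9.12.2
True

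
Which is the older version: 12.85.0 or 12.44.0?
12.44.0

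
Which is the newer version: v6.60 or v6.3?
v6.60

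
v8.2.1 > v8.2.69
False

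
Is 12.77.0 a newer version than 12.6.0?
Yes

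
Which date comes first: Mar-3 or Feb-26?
Feb-26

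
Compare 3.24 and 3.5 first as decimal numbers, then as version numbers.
As decimals: 3.24 < 3.5. As versions: v3.24 > v3.5 (minor version 24 > 5).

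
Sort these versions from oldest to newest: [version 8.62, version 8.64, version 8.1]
[version 8.1, version 8.62, version 8.64]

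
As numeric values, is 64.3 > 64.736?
False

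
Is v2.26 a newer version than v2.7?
Yes. Version numbers are compared segment by segment as integers, not as decimals: minor version 26 > 7, so v2.26 > v2.7 (even though the decimal 2.26 < 2.7).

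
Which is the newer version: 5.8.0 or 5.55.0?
5.55.0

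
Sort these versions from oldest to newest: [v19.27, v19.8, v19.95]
[v19.8, v19.27, v19.95]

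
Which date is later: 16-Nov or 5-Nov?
16-Nov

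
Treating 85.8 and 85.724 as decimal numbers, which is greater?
85.8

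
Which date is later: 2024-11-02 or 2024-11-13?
2024-11-13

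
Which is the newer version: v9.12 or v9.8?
v9.12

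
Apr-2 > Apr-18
False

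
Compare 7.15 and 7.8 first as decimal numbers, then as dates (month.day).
As decimals: 7.15 < 7.8. As dates: 7/15 is later than 7/8 (day 15 > day 8).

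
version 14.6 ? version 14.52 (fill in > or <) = <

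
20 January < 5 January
False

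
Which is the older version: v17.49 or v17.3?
v17.3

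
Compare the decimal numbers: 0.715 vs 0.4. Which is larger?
0.715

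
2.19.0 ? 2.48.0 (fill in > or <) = <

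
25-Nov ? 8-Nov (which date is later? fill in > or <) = >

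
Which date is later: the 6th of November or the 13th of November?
the 13th of November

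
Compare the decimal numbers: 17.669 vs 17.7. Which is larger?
17.7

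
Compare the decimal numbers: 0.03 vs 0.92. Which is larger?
0.92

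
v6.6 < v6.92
True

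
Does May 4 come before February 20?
No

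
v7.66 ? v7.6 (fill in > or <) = >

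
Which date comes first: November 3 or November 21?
November 3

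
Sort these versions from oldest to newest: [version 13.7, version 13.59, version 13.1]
[version 13.1, version 13.7, version 13.59]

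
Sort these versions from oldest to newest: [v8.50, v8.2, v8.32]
[v8.2, v8.32, v8.50]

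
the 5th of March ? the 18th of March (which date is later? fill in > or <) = <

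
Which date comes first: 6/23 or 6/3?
6/3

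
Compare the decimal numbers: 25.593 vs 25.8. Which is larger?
25.8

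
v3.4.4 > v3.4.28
False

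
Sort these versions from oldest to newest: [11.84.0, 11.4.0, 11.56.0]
[11.4.0, 11.56.0, 11.84.0]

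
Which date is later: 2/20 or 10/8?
10/8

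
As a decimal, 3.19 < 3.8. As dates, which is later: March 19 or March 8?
March 19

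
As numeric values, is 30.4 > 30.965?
False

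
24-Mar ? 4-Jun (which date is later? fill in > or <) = <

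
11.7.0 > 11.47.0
False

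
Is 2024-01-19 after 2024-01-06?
Yes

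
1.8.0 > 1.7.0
True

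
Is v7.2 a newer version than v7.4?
No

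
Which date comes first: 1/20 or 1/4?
1/4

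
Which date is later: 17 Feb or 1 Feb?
17 Feb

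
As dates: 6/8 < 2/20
False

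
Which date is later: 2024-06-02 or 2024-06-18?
2024-06-18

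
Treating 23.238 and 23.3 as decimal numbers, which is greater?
23.3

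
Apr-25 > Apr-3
True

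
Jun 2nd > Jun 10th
False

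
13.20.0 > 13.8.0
True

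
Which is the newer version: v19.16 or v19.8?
v19.16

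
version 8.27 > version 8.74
False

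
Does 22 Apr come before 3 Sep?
Yes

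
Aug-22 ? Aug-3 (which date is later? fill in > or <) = >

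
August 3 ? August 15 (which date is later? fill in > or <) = <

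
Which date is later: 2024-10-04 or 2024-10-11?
2024-10-11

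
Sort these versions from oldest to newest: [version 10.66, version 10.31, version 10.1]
[version 10.1, version 10.31, version 10.66]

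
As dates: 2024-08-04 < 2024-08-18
True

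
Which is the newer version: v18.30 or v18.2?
v18.30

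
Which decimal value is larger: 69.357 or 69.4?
69.4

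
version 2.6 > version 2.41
False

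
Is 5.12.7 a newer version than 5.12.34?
No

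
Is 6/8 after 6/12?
No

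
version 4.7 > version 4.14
False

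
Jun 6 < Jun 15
True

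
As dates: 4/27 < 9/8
True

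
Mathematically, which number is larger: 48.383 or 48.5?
48.5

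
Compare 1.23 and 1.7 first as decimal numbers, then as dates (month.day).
As decimals: 1.23 < 1.7. As dates: 1/23 is later than 1/7 (day 23 > day 7).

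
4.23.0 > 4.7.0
True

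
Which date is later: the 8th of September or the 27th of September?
the 27th of September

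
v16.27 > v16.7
True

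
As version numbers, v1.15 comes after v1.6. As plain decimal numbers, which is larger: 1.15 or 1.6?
1.6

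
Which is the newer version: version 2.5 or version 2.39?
version 2.39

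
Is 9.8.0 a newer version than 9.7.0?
Yes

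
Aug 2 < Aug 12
True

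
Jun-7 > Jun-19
False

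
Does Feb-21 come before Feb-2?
No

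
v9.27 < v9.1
False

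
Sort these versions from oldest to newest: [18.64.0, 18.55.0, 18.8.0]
[18.8.0, 18.55.0, 18.64.0]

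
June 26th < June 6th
False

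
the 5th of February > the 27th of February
False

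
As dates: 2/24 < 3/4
True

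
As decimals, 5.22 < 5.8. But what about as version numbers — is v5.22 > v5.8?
True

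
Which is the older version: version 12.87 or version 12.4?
version 12.4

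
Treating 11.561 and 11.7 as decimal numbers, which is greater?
11.7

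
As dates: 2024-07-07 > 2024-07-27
False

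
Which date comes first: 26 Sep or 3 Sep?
3 Sep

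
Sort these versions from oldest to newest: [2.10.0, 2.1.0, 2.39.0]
[2.1.0, 2.10.0, 2.39.0]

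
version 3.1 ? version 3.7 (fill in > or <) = <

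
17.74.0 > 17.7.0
True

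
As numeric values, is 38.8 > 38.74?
True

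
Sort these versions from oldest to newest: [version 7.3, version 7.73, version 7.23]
[version 7.3, version 7.23, version 7.73]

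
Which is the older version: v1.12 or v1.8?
v1.8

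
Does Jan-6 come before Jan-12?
Yes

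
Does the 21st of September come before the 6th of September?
No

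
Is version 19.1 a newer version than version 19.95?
No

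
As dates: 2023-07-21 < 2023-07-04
False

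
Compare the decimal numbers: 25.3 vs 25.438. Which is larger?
25.438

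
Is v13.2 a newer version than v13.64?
No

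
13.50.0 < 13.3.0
False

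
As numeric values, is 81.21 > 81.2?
True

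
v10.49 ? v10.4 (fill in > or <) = >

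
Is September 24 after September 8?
Yes. Day 24 comes after day 8 in September — this is a date comparison, not a decimal one (the decimal 9.24 would be smaller than 9.8).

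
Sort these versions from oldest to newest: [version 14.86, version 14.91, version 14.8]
[version 14.8, version 14.86, version 14.91]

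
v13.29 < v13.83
True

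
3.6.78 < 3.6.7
False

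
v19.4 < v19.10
True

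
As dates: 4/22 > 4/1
True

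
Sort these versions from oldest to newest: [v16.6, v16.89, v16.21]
[v16.6, v16.21, v16.89]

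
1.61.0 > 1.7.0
True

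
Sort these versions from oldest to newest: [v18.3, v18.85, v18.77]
[v18.3, v18.77, v18.85]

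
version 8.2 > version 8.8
False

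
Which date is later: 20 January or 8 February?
8 February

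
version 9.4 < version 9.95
True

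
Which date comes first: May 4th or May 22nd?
May 4th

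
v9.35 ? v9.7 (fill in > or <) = >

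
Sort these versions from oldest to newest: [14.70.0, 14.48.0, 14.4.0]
[14.4.0, 14.48.0, 14.70.0]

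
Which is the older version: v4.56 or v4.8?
v4.8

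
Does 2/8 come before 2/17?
Yes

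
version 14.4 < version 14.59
True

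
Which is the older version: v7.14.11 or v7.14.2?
v7.14.2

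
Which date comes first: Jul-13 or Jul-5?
Jul-5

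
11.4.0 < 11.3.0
False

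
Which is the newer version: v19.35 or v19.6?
v19.35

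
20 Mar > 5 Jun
False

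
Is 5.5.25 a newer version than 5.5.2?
Yes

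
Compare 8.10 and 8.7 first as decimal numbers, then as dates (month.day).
As decimals: 8.10 < 8.7. As dates: 8/10 is later than 8/7 (day 10 > day 7).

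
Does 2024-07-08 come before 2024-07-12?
Yes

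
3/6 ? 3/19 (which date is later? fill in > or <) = <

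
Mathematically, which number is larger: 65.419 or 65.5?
65.5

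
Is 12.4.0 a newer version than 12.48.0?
No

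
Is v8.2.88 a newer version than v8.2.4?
Yes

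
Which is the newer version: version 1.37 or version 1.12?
version 1.37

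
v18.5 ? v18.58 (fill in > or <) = <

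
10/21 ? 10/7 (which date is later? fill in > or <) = >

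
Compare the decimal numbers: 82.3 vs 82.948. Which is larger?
82.948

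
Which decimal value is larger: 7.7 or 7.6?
7.7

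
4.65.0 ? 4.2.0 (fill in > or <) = >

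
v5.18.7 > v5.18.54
False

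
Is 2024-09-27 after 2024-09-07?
Yes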